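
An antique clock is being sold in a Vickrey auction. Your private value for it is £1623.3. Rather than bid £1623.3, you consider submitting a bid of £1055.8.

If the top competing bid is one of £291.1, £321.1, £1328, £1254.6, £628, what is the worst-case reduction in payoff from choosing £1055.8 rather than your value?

£368.7

£291.1: same outcome either way → loss £0.
£321.1: same outcome either way → loss £0.
£1328: truthful gives £295.3, deviation gives £0 → loss £295.3.
£1254.6: truthful gives £368.7, deviation gives £0 → loss £368.7.
£628: same outcome either way → loss £0.
Maximum loss: £368.7.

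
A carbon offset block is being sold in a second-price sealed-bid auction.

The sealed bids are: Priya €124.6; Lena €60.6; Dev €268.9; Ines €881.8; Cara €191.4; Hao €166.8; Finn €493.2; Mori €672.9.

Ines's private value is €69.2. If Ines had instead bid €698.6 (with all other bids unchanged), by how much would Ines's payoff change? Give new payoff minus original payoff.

The highest bid among the other bidders is €672.9; Ines's bid doesn't change that.
Original bid €881.8: Ines is highest, pays the top rival bid €672.9; payoff €69.2 − €672.9 = −€603.7.
Alternative bid €698.6: Ines is highest, pays the top rival bid €672.9; payoff €69.2 − €672.9 = −€603.7.
Change in payoff = −€603.7 − (−€603.7) = €0.

€0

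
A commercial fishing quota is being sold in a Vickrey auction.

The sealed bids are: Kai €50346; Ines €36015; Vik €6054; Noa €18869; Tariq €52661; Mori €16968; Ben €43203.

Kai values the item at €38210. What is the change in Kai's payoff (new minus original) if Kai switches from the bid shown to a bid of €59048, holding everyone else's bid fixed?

−€14451

The highest bid among the other bidders is €52661; Kai's bid doesn't change that.
Original bid €50346: Kai is not highest (top rival bid is €52661); payoff €0.
Alternative bid €59048: Kai is highest, pays the top rival bid €52661; payoff €38210 − €52661 = −€14451.
Change in payoff = −€14451 − (€0) = −€14451.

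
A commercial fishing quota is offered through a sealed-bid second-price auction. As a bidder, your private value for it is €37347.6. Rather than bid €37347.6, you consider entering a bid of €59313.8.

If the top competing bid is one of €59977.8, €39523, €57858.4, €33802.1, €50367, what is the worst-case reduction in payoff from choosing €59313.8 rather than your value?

€20510.8

€59977.8: same outcome either way → loss €0.
€39523: truthful gives €0, deviation gives −€2175.4 → loss €2175.4.
€57858.4: truthful gives €0, deviation gives −€20510.8 → loss €20510.8.
€33802.1: same outcome either way → loss €0.
€50367: truthful gives €0, deviation gives −€13019.4 → loss €13019.4.
Maximum loss: €20510.8.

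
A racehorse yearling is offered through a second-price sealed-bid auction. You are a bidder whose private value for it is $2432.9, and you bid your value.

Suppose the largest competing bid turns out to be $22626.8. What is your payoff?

$0

Your bid $2432.9 is below the highest competing bid $22626.8, so you lose.
A losing bidder pays nothing and receives nothing: payoff = $0.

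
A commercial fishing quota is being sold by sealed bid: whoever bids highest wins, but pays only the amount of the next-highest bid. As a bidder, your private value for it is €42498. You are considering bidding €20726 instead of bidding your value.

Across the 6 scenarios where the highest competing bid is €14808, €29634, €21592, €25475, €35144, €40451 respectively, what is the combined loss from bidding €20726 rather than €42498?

€60194

The deviation costs you only when the competing bid falls strictly between €20726 and €42498; elsewhere both bids give the same outcome.
€14808: outcomes coincide → loss €0.
€29634: truthful payoff €12864, deviation payoff €0 → loss €12864.
€21592: truthful payoff €20906, deviation payoff €0 → loss €20906.
€25475: truthful payoff €17023, deviation payoff €0 → loss €17023.
€35144: truthful payoff €7354, deviation payoff €0 → loss €7354.
€40451: truthful payoff €2047, deviation payoff €0 → loss €2047.
Total loss = €12864 + €20906 + €17023 + €7354 + €2047 = €60194.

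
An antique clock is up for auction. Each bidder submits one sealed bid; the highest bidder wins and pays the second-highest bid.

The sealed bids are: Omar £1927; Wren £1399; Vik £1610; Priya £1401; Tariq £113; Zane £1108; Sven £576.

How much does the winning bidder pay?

Highest bid: Omar at £1927, so Omar wins.
Second-highest bid: Vik at £1610 — that is the price the winner pays.

£1610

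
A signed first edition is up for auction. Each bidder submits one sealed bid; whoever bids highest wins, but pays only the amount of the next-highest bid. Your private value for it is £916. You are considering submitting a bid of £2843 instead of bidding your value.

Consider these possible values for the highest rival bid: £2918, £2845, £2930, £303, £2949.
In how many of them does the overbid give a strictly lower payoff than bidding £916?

The deviation hurts exactly when the highest competing bid lies strictly between £916 and £2843 — overbidding then wins at a price above your value.
£2918: above both → same outcome either way.
£2845: above both → same outcome either way.
£2930: above both → same outcome either way.
£303: below both → same outcome either way.
£2949: above both → same outcome either way.
Count: 0.

0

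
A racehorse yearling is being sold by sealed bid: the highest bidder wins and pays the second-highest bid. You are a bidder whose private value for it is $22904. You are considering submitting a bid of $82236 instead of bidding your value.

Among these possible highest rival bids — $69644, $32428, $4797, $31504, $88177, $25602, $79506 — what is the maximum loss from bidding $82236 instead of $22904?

$56602

$69644: truthful gives $0, deviation gives −$46740 → loss $46740.
$32428: truthful gives $0, deviation gives −$9524 → loss $9524.
$4797: same outcome either way → loss $0.
$31504: truthful gives $0, deviation gives −$8600 → loss $8600.
$88177: same outcome either way → loss $0.
$25602: truthful gives $0, deviation gives −$2698 → loss $2698.
$79506: truthful gives $0, deviation gives −$56602 → loss $56602.
Maximum loss: $56602.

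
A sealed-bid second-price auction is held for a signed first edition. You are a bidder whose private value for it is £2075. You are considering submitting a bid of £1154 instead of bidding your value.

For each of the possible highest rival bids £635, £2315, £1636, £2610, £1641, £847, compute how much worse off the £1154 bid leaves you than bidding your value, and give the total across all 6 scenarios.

The deviation costs you only when the competing bid falls strictly between £1154 and £2075; elsewhere both bids give the same outcome.
£635: outcomes coincide → loss £0.
£2315: outcomes coincide → loss £0.
£1636: truthful payoff £439, deviation payoff £0 → loss £439.
£2610: outcomes coincide → loss £0.
£1641: truthful payoff £434, deviation payoff £0 → loss £434.
£847: outcomes coincide → loss £0.
Total loss = £439 + £434 = £873.
In a second-price auction your bid sets only whether you win, not what you pay, so bidding your true value is weakly dominant.

£873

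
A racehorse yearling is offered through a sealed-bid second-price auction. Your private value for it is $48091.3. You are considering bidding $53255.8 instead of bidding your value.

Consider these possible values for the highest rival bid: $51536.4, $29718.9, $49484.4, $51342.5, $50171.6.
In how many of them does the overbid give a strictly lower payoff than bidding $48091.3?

The deviation hurts exactly when the highest competing bid lies strictly between $48091.3 and $53255.8 — overbidding then wins at a price above your value.
$51536.4: inside the interval → strictly worse (loss $3445.1).
$29718.9: below both → same outcome either way.
$49484.4: inside the interval → strictly worse (loss $1393.1).
$51342.5: inside the interval → strictly worse (loss $3251.2).
$50171.6: inside the interval → strictly worse (loss $2080.3).
Count: 4.

4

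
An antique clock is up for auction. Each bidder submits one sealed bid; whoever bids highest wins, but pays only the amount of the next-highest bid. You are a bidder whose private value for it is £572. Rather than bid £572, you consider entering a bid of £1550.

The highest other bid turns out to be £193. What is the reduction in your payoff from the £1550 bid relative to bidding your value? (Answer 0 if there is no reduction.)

Bidding your value £572: you win (since £572 > £193) and pay £193. Payoff £379.
Bidding £1550: you win and pay £193. Payoff £572 − £193 = £379.
Difference = £379 − £379 = £0; both bids lead to the same outcome because the competing bid is below both your value and your alternative bid.

£0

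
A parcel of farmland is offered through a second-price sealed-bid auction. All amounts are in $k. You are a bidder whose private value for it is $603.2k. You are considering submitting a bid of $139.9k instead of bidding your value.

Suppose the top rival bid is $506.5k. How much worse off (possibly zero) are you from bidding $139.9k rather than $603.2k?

$96.7k

Bidding your value $603.2k: you win (since $603.2k > $506.5k) and pay $506.5k. Payoff $96.7k.
Bidding $139.9k: you lose. Payoff $0k.
The competing bid $506.5k lies between your shaded bid and your value, so underbidding forfeits an item you could have won at a profitable price.
Loss from deviating = $96.7k − ($0k) = $96.7k.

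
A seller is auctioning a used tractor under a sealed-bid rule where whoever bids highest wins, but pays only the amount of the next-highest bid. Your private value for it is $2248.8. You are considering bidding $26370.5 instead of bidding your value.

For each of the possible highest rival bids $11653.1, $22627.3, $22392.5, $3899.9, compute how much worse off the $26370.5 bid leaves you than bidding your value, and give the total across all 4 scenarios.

The deviation costs you only when the competing bid falls strictly between $2248.8 and $26370.5; elsewhere both bids give the same outcome.
$11653.1: truthful payoff $0, deviation payoff −$9404.3 → loss $9404.3.
$22627.3: truthful payoff $0, deviation payoff −$20378.5 → loss $20378.5.
$22392.5: truthful payoff $0, deviation payoff −$20143.7 → loss $20143.7.
$3899.9: truthful payoff $0, deviation payoff −$1651.1 → loss $1651.1.
Total loss = $9404.3 + $20378.5 + $20143.7 + $1651.1 = $51577.6.

$51577.6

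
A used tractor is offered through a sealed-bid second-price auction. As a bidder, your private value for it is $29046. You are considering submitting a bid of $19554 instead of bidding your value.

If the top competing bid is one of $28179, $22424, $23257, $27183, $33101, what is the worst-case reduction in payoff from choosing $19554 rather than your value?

$6622

$28179: truthful gives $867, deviation gives $0 → loss $867.
$22424: truthful gives $6622, deviation gives $0 → loss $6622.
$23257: truthful gives $5789, deviation gives $0 → loss $5789.
$27183: truthful gives $1863, deviation gives $0 → loss $1863.
$33101: same outcome either way → loss $0.
Maximum loss: $6622.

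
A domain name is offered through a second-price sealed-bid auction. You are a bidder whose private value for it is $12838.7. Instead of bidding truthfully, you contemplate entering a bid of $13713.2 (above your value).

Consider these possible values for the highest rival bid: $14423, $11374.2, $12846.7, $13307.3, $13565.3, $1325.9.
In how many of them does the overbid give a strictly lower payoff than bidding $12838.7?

3

The deviation hurts exactly when the highest competing bid lies strictly between $12838.7 and $13713.2 — overbidding then wins at a price above your value.
$14423: above both → same outcome either way.
$11374.2: below both → same outcome either way.
$12846.7: inside the interval → strictly worse (loss $8).
$13307.3: inside the interval → strictly worse (loss $468.6).
$13565.3: inside the interval → strictly worse (loss $726.6).
$1325.9: below both → same outcome either way.
Count: 3.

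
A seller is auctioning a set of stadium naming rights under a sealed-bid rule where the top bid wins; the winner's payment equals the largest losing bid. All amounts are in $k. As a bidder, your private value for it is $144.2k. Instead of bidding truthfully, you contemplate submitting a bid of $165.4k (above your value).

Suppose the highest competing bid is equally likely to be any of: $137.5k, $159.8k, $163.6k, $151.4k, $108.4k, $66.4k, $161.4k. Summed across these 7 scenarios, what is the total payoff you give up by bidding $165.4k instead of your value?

$59.4k

The deviation costs you only when the competing bid falls strictly between $144.2k and $165.4k; elsewhere both bids give the same outcome.
$137.5k: outcomes coincide → loss $0k.
$159.8k: truthful payoff $0k, deviation payoff −$15.6k → loss $15.6k.
$163.6k: truthful payoff $0k, deviation payoff −$19.4k → loss $19.4k.
$151.4k: truthful payoff $0k, deviation payoff −$7.2k → loss $7.2k.
$108.4k: outcomes coincide → loss $0k.
$66.4k: outcomes coincide → loss $0k.
$161.4k: truthful payoff $0k, deviation payoff −$17.2k → loss $17.2k.
Total loss = $15.6k + $19.4k + $7.2k + $17.2k = $59.4k.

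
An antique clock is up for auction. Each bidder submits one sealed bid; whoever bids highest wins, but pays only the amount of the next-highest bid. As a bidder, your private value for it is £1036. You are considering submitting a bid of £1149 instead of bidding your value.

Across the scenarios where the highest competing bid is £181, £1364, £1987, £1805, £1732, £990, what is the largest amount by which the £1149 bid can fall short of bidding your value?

£0

£181: same outcome either way → loss £0.
£1364: same outcome either way → loss £0.
£1987: same outcome either way → loss £0.
£1805: same outcome either way → loss £0.
£1732: same outcome either way → loss £0.
£990: same outcome either way → loss £0.
Maximum loss: £0.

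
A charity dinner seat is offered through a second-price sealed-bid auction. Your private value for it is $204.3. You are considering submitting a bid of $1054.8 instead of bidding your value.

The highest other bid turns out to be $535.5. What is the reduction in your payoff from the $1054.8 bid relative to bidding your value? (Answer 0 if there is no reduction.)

$331.2

Bidding your value $204.3: you lose (since $204.3 < $535.5). Payoff $0.
Bidding $1054.8: you win and pay $535.5. Payoff $204.3 − $535.5 = −$331.2.
The competing bid $535.5 lies between your value and your inflated bid, so overbidding wins an item priced above your value.
Loss from deviating = $0 − (−$331.2) = $331.2.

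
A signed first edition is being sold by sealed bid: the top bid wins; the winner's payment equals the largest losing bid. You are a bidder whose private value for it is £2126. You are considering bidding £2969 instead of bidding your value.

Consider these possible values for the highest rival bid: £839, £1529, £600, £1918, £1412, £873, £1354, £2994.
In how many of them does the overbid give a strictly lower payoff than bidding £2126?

0

The deviation hurts exactly when the highest competing bid lies strictly between £2126 and £2969 — overbidding then wins at a price above your value.
£839: below both → same outcome either way.
£1529: below both → same outcome either way.
£600: below both → same outcome either way.
£1918: below both → same outcome either way.
£1412: below both → same outcome either way.
£873: below both → same outcome either way.
£1354: below both → same outcome either way.
£2994: above both → same outcome either way.
Count: 0.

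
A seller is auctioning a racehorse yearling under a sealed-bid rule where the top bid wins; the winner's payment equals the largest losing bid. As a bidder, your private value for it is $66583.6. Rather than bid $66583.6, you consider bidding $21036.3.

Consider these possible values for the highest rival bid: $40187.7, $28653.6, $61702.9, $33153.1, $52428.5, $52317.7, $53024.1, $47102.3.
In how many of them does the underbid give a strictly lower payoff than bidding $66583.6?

The deviation hurts exactly when the highest competing bid lies strictly between $21036.3 and $66583.6 — underbidding then forfeits a profitable win.
$40187.7: inside the interval → strictly worse (loss $26395.9).
$28653.6: inside the interval → strictly worse (loss $37930).
$61702.9: inside the interval → strictly worse (loss $4880.7).
$33153.1: inside the interval → strictly worse (loss $33430.5).
$52428.5: inside the interval → strictly worse (loss $14155.1).
$52317.7: inside the interval → strictly worse (loss $14265.9).
$53024.1: inside the interval → strictly worse (loss $13559.5).
$47102.3: inside the interval → strictly worse (loss $19481.3).
Count: 8.

8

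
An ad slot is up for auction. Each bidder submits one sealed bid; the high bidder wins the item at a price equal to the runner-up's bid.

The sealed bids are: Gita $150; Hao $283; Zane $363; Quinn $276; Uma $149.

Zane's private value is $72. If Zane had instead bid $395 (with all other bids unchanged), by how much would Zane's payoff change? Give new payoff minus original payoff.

The highest bid among the other bidders is $283; Zane's bid doesn't change that.
Original bid $363: Zane is highest, pays the top rival bid $283; payoff $72 − $283 = −$211.
Alternative bid $395: Zane is highest, pays the top rival bid $283; payoff $72 − $283 = −$211.
Change in payoff = −$211 − (−$211) = $0.

$0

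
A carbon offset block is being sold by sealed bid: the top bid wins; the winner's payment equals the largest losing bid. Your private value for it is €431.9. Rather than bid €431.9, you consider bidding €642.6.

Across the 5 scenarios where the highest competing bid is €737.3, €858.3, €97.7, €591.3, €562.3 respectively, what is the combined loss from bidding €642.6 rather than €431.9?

The deviation costs you only when the competing bid falls strictly between €431.9 and €642.6; elsewhere both bids give the same outcome.
€737.3: outcomes coincide → loss €0.
€858.3: outcomes coincide → loss €0.
€97.7: outcomes coincide → loss €0.
€591.3: truthful payoff €0, deviation payoff −€159.4 → loss €159.4.
€562.3: truthful payoff €0, deviation payoff −€130.4 → loss €130.4.
Total loss = €159.4 + €130.4 = €289.8.

€289.8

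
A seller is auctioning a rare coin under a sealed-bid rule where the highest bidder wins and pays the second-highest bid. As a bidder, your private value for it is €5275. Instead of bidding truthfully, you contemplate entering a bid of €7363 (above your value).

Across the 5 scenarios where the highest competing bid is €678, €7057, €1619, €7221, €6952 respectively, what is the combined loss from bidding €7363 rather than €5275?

€5405

The deviation costs you only when the competing bid falls strictly between €5275 and €7363; elsewhere both bids give the same outcome.
€678: outcomes coincide → loss €0.
€7057: truthful payoff €0, deviation payoff −€1782 → loss €1782.
€1619: outcomes coincide → loss €0.
€7221: truthful payoff €0, deviation payoff −€1946 → loss €1946.
€6952: truthful payoff €0, deviation payoff −€1677 → loss €1677.
Total loss = €1782 + €1946 + €1677 = €5405.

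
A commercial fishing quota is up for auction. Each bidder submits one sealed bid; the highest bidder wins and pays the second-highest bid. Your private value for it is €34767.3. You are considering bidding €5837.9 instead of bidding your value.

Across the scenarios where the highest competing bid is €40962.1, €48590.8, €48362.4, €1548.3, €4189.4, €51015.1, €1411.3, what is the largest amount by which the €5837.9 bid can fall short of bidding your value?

€40962.1: same outcome either way → loss €0.
€48590.8: same outcome either way → loss €0.
€48362.4: same outcome either way → loss €0.
€1548.3: same outcome either way → loss €0.
€4189.4: same outcome either way → loss €0.
€51015.1: same outcome either way → loss €0.
€1411.3: same outcome either way → loss €0.
Maximum loss: €0.

€0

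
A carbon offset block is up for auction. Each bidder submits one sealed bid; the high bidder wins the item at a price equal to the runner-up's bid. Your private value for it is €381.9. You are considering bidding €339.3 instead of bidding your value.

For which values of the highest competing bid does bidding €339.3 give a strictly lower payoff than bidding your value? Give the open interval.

If the competing bid is below €339.3, both bids win at the same price — no difference.
If it is above €381.9, both bids lose — no difference.
If it lies strictly between €339.3 and €381.9, bidding your value wins at a price below your value (positive payoff) while bidding €339.3 loses (payoff 0).
So the deviation strictly hurts on the open interval (€339.3, €381.9).

(€339.3, €381.9)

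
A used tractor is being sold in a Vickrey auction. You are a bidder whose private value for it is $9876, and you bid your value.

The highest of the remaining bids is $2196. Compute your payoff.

$7680

Your bid $9876 exceeds the highest competing bid $2196, so you win.
In a second-price auction the winner pays the second-highest bid, $2196.
Payoff = value − price = $9876 − $2196 = $7680.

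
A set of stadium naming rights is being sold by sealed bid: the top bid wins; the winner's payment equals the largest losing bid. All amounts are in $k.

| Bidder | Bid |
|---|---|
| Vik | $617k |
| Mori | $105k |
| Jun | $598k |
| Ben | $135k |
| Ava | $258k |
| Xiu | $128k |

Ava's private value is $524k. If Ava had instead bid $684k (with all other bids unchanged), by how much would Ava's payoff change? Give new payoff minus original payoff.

−$93k

The highest bid among the other bidders is $617k; Ava's bid doesn't change that.
Original bid $258k: Ava is not highest (top rival bid is $617k); payoff $0k.
Alternative bid $684k: Ava is highest, pays the top rival bid $617k; payoff $524k − $617k = −$93k.
Change in payoff = −$93k − ($0k) = −$93k.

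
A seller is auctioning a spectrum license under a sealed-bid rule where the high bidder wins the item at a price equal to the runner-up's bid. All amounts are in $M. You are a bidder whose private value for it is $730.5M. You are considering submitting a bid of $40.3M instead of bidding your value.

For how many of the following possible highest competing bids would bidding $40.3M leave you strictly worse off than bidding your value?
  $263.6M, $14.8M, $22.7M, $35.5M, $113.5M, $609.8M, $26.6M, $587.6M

4

The deviation hurts exactly when the highest competing bid lies strictly between $40.3M and $730.5M — underbidding then forfeits a profitable win.
$263.6M: inside the interval → strictly worse (loss $466.9M).
$14.8M: below both → same outcome either way.
$22.7M: below both → same outcome either way.
$35.5M: below both → same outcome either way.
$113.5M: inside the interval → strictly worse (loss $617M).
$609.8M: inside the interval → strictly worse (loss $120.7M).
$26.6M: below both → same outcome either way.
$587.6M: inside the interval → strictly worse (loss $142.9M).
Count: 4.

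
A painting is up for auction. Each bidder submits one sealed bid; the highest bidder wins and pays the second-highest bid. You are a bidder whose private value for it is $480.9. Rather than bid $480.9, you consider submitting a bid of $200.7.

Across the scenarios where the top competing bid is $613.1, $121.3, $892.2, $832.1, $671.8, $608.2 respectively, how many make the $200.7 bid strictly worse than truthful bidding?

The deviation hurts exactly when the highest competing bid lies strictly between $200.7 and $480.9 — underbidding then forfeits a profitable win.
$613.1: above both → same outcome either way.
$121.3: below both → same outcome either way.
$892.2: above both → same outcome either way.
$832.1: above both → same outcome either way.
$671.8: above both → same outcome either way.
$608.2: above both → same outcome either way.
Count: 0.

0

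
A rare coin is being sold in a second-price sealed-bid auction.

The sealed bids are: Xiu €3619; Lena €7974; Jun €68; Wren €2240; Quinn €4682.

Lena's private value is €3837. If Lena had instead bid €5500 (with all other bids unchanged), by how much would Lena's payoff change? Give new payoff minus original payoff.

The highest bid among the other bidders is €4682; Lena's bid doesn't change that.
Original bid €7974: Lena is highest, pays the top rival bid €4682; payoff €3837 − €4682 = −€845.
Alternative bid €5500: Lena is highest, pays the top rival bid €4682; payoff €3837 − €4682 = −€845.
Change in payoff = −€845 − (−€845) = €0.

€0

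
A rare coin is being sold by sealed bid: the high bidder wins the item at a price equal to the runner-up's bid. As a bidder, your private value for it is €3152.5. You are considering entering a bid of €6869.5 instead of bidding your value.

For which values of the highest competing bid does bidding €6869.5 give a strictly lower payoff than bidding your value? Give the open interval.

If the competing bid is below €3152.5, both bids win at the same price — no difference.
If it is above €6869.5, both bids lose — no difference.
If it lies strictly between €3152.5 and €6869.5, bidding your value loses (payoff 0) while bidding €6869.5 wins at a price above your value (payoff negative).
So the deviation strictly hurts on the open interval (€3152.5, €6869.5).

(€3152.5, €6869.5)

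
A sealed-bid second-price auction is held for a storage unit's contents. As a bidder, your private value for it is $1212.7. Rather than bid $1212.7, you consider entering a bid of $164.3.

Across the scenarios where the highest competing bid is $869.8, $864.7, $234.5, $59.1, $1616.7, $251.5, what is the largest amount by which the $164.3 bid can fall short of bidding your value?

$869.8: truthful gives $342.9, deviation gives $0 → loss $342.9.
$864.7: truthful gives $348, deviation gives $0 → loss $348.
$234.5: truthful gives $978.2, deviation gives $0 → loss $978.2.
$59.1: same outcome either way → loss $0.
$1616.7: same outcome either way → loss $0.
$251.5: truthful gives $961.2, deviation gives $0 → loss $961.2.
Maximum loss: $978.2.

$978.2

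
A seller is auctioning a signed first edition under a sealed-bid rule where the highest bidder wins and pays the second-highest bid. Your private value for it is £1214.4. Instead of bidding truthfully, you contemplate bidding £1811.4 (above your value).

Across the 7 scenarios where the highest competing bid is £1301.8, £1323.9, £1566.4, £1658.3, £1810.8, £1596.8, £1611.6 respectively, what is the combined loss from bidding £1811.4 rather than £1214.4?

The deviation costs you only when the competing bid falls strictly between £1214.4 and £1811.4; elsewhere both bids give the same outcome.
£1301.8: truthful payoff £0, deviation payoff −£87.4 → loss £87.4.
£1323.9: truthful payoff £0, deviation payoff −£109.5 → loss £109.5.
£1566.4: truthful payoff £0, deviation payoff −£352 → loss £352.
£1658.3: truthful payoff £0, deviation payoff −£443.9 → loss £443.9.
£1810.8: truthful payoff £0, deviation payoff −£596.4 → loss £596.4.
£1596.8: truthful payoff £0, deviation payoff −£382.4 → loss £382.4.
£1611.6: truthful payoff £0, deviation payoff −£397.2 → loss £397.2.
Total loss = £87.4 + £109.5 + £352 + £443.9 + £596.4 + £382.4 + £397.2 = £2368.8.

£2368.8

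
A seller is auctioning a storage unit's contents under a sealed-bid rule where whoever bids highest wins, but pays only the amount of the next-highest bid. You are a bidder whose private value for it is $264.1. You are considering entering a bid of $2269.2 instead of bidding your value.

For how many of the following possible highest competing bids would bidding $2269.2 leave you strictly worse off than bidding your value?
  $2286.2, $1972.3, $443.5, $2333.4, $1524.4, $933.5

4

The deviation hurts exactly when the highest competing bid lies strictly between $264.1 and $2269.2 — overbidding then wins at a price above your value.
$2286.2: above both → same outcome either way.
$1972.3: inside the interval → strictly worse (loss $1708.2).
$443.5: inside the interval → strictly worse (loss $179.4).
$2333.4: above both → same outcome either way.
$1524.4: inside the interval → strictly worse (loss $1260.3).
$933.5: inside the interval → strictly worse (loss $669.4).
Count: 4.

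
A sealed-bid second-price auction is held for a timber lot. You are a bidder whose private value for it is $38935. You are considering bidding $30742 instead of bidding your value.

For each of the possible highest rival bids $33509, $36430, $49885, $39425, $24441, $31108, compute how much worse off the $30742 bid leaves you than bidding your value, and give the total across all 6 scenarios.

The deviation costs you only when the competing bid falls strictly between $30742 and $38935; elsewhere both bids give the same outcome.
$33509: truthful payoff $5426, deviation payoff $0 → loss $5426.
$36430: truthful payoff $2505, deviation payoff $0 → loss $2505.
$49885: outcomes coincide → loss $0.
$39425: outcomes coincide → loss $0.
$24441: outcomes coincide → loss $0.
$31108: truthful payoff $7827, deviation payoff $0 → loss $7827.
Total loss = $5426 + $2505 + $7827 = $15758.
Truthful bidding weakly dominates here: raising your bid can only win items priced above your value, and lowering it can only forfeit items priced below.

$15758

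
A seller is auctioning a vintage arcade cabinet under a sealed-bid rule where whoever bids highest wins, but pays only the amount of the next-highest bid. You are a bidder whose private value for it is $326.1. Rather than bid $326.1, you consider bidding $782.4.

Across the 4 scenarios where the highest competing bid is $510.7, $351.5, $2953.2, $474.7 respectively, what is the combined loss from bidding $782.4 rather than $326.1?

$358.6

The deviation costs you only when the competing bid falls strictly between $326.1 and $782.4; elsewhere both bids give the same outcome.
$510.7: truthful payoff $0, deviation payoff −$184.6 → loss $184.6.
$351.5: truthful payoff $0, deviation payoff −$25.4 → loss $25.4.
$2953.2: outcomes coincide → loss $0.
$474.7: truthful payoff $0, deviation payoff −$148.6 → loss $148.6.
Total loss = $184.6 + $25.4 + $148.6 = $358.6.
Truthful bidding weakly dominates here: raising your bid can only win items priced above your value, and lowering it can only forfeit items priced below.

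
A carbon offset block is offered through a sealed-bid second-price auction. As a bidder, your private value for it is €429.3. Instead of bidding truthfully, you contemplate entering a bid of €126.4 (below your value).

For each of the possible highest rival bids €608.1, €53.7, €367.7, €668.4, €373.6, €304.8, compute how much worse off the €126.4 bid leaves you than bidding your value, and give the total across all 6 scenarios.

The deviation costs you only when the competing bid falls strictly between €126.4 and €429.3; elsewhere both bids give the same outcome.
€608.1: outcomes coincide → loss €0.
€53.7: outcomes coincide → loss €0.
€367.7: truthful payoff €61.6, deviation payoff €0 → loss €61.6.
€668.4: outcomes coincide → loss €0.
€373.6: truthful payoff €55.7, deviation payoff €0 → loss €55.7.
€304.8: truthful payoff €124.5, deviation payoff €0 → loss €124.5.
Total loss = €61.6 + €55.7 + €124.5 = €241.8.

€241.8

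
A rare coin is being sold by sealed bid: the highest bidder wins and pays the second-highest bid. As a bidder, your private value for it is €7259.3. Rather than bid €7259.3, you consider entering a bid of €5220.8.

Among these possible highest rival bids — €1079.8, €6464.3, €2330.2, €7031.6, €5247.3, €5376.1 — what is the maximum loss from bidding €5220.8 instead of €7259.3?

€1079.8: same outcome either way → loss €0.
€6464.3: truthful gives €795, deviation gives €0 → loss €795.
€2330.2: same outcome either way → loss €0.
€7031.6: truthful gives €227.7, deviation gives €0 → loss €227.7.
€5247.3: truthful gives €2012, deviation gives €0 → loss €2012.
€5376.1: truthful gives €1883.2, deviation gives €0 → loss €1883.2.
Maximum loss: €2012.

€2012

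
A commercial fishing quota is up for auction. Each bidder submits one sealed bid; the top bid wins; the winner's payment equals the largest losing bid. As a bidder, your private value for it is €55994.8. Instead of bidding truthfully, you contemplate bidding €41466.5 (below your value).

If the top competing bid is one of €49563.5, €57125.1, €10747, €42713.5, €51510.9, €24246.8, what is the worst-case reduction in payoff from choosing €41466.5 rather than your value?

€49563.5: truthful gives €6431.3, deviation gives €0 → loss €6431.3.
€57125.1: same outcome either way → loss €0.
€10747: same outcome either way → loss €0.
€42713.5: truthful gives €13281.3, deviation gives €0 → loss €13281.3.
€51510.9: truthful gives €4483.9, deviation gives €0 → loss €4483.9.
€24246.8: same outcome either way → loss €0.
Maximum loss: €13281.3.

€13281.3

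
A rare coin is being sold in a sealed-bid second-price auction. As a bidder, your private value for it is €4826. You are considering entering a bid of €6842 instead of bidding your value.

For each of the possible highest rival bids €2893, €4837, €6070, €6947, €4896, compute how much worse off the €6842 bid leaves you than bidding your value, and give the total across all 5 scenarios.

€1325

The deviation costs you only when the competing bid falls strictly between €4826 and €6842; elsewhere both bids give the same outcome.
€2893: outcomes coincide → loss €0.
€4837: truthful payoff €0, deviation payoff −€11 → loss €11.
€6070: truthful payoff €0, deviation payoff −€1244 → loss €1244.
€6947: outcomes coincide → loss €0.
€4896: truthful payoff €0, deviation payoff −€70 → loss €70.
Total loss = €11 + €1244 + €70 = €1325.
In a second-price auction your bid sets only whether you win, not what you pay, so bidding your true value is weakly dominant.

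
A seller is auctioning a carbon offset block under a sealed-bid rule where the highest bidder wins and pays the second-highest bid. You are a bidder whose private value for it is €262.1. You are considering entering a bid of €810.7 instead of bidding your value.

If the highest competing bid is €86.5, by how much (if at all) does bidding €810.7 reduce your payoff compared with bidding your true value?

€0

Bidding your value €262.1: you win (since €262.1 > €86.5) and pay €86.5. Payoff €175.6.
Bidding €810.7: you win and pay €86.5. Payoff €262.1 − €86.5 = €175.6.
Difference = €175.6 − €175.6 = €0; both bids lead to the same outcome because the competing bid is below both your value and your alternative bid.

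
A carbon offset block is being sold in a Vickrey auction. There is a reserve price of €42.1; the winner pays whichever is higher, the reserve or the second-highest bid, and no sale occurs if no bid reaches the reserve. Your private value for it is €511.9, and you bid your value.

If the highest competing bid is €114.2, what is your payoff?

€397.7

Your bid €511.9 is the highest and exceeds the reserve.
Price = max(second-highest bid, reserve) = max(€114.2, €42.1) = €114.2.
Payoff = €511.9 − €114.2 = €397.7.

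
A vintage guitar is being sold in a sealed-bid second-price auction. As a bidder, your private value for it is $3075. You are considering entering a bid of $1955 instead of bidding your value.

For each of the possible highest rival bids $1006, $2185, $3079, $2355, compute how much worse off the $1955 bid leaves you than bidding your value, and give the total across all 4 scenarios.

The deviation costs you only when the competing bid falls strictly between $1955 and $3075; elsewhere both bids give the same outcome.
$1006: outcomes coincide → loss $0.
$2185: truthful payoff $890, deviation payoff $0 → loss $890.
$3079: outcomes coincide → loss $0.
$2355: truthful payoff $720, deviation payoff $0 → loss $720.
Total loss = $890 + $720 = $1610.
Truthful bidding weakly dominates here: raising your bid can only win items priced above your value, and lowering it can only forfeit items priced below.

$1610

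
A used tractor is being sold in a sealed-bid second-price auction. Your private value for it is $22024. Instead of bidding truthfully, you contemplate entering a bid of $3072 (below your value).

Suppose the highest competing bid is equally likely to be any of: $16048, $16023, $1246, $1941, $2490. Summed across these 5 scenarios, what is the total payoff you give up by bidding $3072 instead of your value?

$11977

The deviation costs you only when the competing bid falls strictly between $3072 and $22024; elsewhere both bids give the same outcome.
$16048: truthful payoff $5976, deviation payoff $0 → loss $5976.
$16023: truthful payoff $6001, deviation payoff $0 → loss $6001.
$1246: outcomes coincide → loss $0.
$1941: outcomes coincide → loss $0.
$2490: outcomes coincide → loss $0.
Total loss = $5976 + $6001 = $11977.
Truthful bidding weakly dominates here: raising your bid can only win items priced above your value, and lowering it can only forfeit items priced below.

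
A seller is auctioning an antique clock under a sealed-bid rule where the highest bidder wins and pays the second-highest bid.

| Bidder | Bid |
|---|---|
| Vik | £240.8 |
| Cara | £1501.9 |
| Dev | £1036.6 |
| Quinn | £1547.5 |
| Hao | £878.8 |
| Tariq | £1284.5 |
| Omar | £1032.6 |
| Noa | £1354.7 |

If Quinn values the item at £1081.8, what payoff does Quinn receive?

Highest bid: Quinn at £1547.5, so Quinn wins.
Second-highest bid: Cara at £1501.9 — that is the price the winner pays.
Quinn's payoff = value − price = £1081.8 − £1501.9 = −£420.1.

−£420.1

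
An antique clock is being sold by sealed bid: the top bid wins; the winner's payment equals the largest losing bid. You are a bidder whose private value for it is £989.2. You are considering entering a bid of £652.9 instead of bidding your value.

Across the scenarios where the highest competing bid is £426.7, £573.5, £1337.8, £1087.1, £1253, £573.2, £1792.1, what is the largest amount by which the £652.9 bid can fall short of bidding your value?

£0

£426.7: same outcome either way → loss £0.
£573.5: same outcome either way → loss £0.
£1337.8: same outcome either way → loss £0.
£1087.1: same outcome either way → loss £0.
£1253: same outcome either way → loss £0.
£573.2: same outcome either way → loss £0.
£1792.1: same outcome either way → loss £0.
Maximum loss: £0.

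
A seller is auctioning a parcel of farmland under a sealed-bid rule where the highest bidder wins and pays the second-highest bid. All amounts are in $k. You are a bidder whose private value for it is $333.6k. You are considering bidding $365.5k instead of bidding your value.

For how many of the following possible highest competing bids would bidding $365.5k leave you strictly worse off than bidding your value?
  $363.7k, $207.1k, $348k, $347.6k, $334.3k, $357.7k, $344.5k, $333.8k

7

The deviation hurts exactly when the highest competing bid lies strictly between $333.6k and $365.5k — overbidding then wins at a price above your value.
$363.7k: inside the interval → strictly worse (loss $30.1k).
$207.1k: below both → same outcome either way.
$348k: inside the interval → strictly worse (loss $14.4k).
$347.6k: inside the interval → strictly worse (loss $14k).
$334.3k: inside the interval → strictly worse (loss $0.7k).
$357.7k: inside the interval → strictly worse (loss $24.1k).
$344.5k: inside the interval → strictly worse (loss $10.9k).
$333.8k: inside the interval → strictly worse (loss $0.2k).
Count: 7.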